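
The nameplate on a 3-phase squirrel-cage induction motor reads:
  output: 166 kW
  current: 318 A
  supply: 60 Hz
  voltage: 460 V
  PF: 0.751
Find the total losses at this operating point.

24300 W

P_in = √3·V·I·cosφ = 1.732×460×318×0.751 = 190271 W
P_out = 166000 W
Losses = P_in − P_out = 190271 − 166000 = 24271 W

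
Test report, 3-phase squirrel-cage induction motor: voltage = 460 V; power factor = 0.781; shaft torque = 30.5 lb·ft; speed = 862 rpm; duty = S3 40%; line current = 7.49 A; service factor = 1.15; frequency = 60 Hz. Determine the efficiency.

80.1 %

τ = 30.5 lb·ft × 1.356 = 41.36 N·m
ω = 2π × 862/60 = 90.27 rad/s; P_out = τω = 41.36 × 90.27 = 3734 W
P_in = √3·V_L·I_L·cosφ = 1.732 × 460 × 7.49 × 0.781 = 4661 W
η = P_out / P_in = 3734 / 4661 = 0.801 = 80.1%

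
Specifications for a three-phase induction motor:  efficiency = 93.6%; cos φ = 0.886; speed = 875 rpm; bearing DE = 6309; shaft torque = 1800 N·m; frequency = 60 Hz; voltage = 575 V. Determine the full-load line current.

ω = 2π×875/60 = 91.63 rad/s; P_out = τω = 1800 × 91.63 = 164934 W
P_in = P_out / η = 164934 / 0.936 = 176212 W
I_L = P_in / (√3·V_L·cosφ) = 176212 / (1.732 × 575 × 0.886) = 200 A

200 A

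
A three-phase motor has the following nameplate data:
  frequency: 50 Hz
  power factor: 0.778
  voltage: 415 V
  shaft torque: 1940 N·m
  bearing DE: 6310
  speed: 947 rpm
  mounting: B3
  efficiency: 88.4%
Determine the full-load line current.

389 A

ω = 2π×947/60 = 99.17 rad/s; P_out = τω = 1940 × 99.17 = 192390 W
P_in = P_out / η = 192390 / 0.884 = 217636 W
I_L = P_in / (√3·V_L·cosφ) = 217636 / (1.732 × 415 × 0.778) = 389 A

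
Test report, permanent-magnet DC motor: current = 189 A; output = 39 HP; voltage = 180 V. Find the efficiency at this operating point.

85.5 %

P_out = 39 × 746 = 29094 W
P_in = V·I = 180 × 189 = 34020 W
η = P_out / P_in = 29094 / 34020 = 0.855 = 85.5%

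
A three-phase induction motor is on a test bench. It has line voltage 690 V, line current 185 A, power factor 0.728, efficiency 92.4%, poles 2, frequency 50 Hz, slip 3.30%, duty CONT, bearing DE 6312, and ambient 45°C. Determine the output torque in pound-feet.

P_in = √3·V·I·cosφ = 1.732 × 690 × 185 × 0.728 = 160953 W
P_out = η·P_in = 0.924 × 160953 = 148721 W
n_s = 120×50/2 = 3000 rpm; n = 3000×(1−0.033) = 2901 rpm
ω = 2π×2901/60 = 303.8 rad/s
τ = P_out/ω = 148721/303.8 = 489.5 N·m
In lb·ft: 489.5/1.356 = 361 lb·ft

361 lb·ft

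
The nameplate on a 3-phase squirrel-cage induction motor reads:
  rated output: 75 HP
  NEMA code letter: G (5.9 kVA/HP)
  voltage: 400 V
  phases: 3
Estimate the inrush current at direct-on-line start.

639 A

S_LR = 5.9 × 75 = 442.5 kVA
I_LR = S_LR/(√3·V_L) = 442500/(1.732×400) = 639 A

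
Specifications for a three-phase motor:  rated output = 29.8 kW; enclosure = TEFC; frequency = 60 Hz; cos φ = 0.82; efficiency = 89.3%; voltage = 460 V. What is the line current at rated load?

51.1 A

P_out = 29.8 kW = 29800 W
P_in = P_out / η = 29800 / 0.893 = 33371 W
I_L = P_in / (√3·V_L·cosφ) = 33371 / (1.732 × 460 × 0.82) = 51.1 A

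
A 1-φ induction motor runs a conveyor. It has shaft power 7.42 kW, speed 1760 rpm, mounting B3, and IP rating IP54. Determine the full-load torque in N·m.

40.3 N·m

ω = 2π × 1760/60 = 184.3 rad/s
τ = P/ω = 7420/184.3 = 40.3 N·m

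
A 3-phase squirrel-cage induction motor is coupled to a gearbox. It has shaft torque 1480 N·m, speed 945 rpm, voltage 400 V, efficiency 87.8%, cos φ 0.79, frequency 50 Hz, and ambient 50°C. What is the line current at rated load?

305 A

ω = 2π×945/60 = 98.96 rad/s; P_out = τω = 1480 × 98.96 = 146461 W
P_in = P_out / η = 146461 / 0.878 = 166812 W
I_L = P_in / (√3·V_L·cosφ) = 166812 / (1.732 × 400 × 0.79) = 305 A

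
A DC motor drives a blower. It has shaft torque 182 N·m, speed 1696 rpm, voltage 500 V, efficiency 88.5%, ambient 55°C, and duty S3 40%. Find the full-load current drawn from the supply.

ω = 2π×1696/60 = 177.6 rad/s; P_out = τω = 182 × 177.6 = 32323 W
P_in = P_out / η = 32323 / 0.885 = 36523 W
I = P_in / V = 36523 / 500 = 73 A

73 A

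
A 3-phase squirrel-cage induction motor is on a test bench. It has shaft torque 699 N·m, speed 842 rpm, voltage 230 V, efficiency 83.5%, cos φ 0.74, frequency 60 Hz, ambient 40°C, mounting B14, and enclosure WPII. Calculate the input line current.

ω = 2π×842/60 = 88.17 rad/s; P_out = τω = 699 × 88.17 = 61631 W
P_in = P_out / η = 61631 / 0.835 = 73810 W
I_L = P_in / (√3·V_L·cosφ) = 73810 / (1.732 × 230 × 0.74) = 250 A

250 A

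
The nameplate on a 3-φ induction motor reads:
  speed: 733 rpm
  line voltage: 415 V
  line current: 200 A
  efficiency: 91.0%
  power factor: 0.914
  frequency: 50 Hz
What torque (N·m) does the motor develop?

1560 N·m

P_in = √3·V·I·cosφ = 1.732 × 415 × 200 × 0.914 = 131393 W
P_out = η·P_in = 0.91 × 131393 = 119568 W
n = 733 rpm
ω = 2π×733/60 = 76.76 rad/s
τ = P_out/ω = 119568/76.76 = 1560 N·m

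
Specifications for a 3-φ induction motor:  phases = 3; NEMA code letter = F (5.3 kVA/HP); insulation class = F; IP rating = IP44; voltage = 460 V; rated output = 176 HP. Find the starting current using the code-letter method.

S_LR = 5.3 × 176 = 932.8 kVA
I_LR = S_LR/(√3·V_L) = 932800/(1.732×460) = 1170 A

1170 A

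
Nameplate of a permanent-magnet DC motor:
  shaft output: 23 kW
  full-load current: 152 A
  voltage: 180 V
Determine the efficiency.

P_out = 23 kW = 23000 W
P_in = V·I = 180 × 152 = 27360 W
η = P_out / P_in = 23000 / 27360 = 0.841 = 84.1%

84.1 %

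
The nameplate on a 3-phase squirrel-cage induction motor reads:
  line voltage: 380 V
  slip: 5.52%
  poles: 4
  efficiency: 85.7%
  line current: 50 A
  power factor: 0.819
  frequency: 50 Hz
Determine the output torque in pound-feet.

115 lb·ft

P_in = √3·V·I·cosφ = 1.732 × 380 × 50 × 0.819 = 26952 W
P_out = η·P_in = 0.857 × 26952 = 23098 W
n_s = 120×50/4 = 1500 rpm; n = 1500×(1−0.0552) = 1417 rpm
ω = 2π×1417/60 = 148.4 rad/s
τ = P_out/ω = 23098/148.4 = 155.6 N·m
In lb·ft: 155.6/1.356 = 115 lb·ft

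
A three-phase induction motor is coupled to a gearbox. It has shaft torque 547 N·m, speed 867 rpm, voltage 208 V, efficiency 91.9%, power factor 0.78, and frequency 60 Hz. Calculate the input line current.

192 A

ω = 2π×867/60 = 90.79 rad/s; P_out = τω = 547 × 90.79 = 49662 W
P_in = P_out / η = 49662 / 0.919 = 54039 W
I_L = P_in / (√3·V_L·cosφ) = 54039 / (1.732 × 208 × 0.78) = 192 A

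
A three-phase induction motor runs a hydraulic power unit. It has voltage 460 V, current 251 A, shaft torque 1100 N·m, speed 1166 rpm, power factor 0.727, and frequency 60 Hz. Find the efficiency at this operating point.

92.4 %

ω = 2π × 1166/60 = 122.1 rad/s; P_out = τω = 1100 × 122.1 = 134310 W
P_in = √3·V_L·I_L·cosφ = 1.732 × 460 × 251 × 0.727 = 145383 W
η = P_out / P_in = 134310 / 145383 = 0.924 = 92.4%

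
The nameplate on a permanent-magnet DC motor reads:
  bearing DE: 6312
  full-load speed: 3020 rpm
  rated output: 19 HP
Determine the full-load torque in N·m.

44.8 N·m

P_out = 19 × 746 = 14174 W
ω = 2π × 3020/60 = 316.3 rad/s
τ = P_out/ω = 14174/316.3 = 44.8 N·m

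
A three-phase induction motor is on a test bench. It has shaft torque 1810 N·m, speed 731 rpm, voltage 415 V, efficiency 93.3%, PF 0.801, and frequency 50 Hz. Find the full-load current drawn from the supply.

258 A

ω = 2π×731/60 = 76.55 rad/s; P_out = τω = 1810 × 76.55 = 138556 W
P_in = P_out / η = 138556 / 0.933 = 148506 W
I_L = P_in / (√3·V_L·cosφ) = 148506 / (1.732 × 415 × 0.801) = 258 A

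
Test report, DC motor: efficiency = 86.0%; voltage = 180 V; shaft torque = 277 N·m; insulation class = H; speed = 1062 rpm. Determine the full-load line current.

199 A

ω = 2π×1062/60 = 111.2 rad/s; P_out = τω = 277 × 111.2 = 30802 W
P_in = P_out / η = 30802 / 0.860 = 35816 W
I = P_in / V = 35816 / 180 = 199 A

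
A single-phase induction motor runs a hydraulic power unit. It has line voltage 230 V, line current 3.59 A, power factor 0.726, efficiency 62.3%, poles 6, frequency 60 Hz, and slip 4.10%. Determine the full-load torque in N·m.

3.1 N·m

P_in = V·I·cosφ = 230 × 3.59 × 0.726 = 599 W
P_out = η·P_in = 0.623 × 599 = 373 W
n_s = 120×60/6 = 1200 rpm; n = 1200×(1−0.041) = 1151 rpm
ω = 2π×1151/60 = 120.5 rad/s
τ = P_out/ω = 373/120.5 = 3.1 N·m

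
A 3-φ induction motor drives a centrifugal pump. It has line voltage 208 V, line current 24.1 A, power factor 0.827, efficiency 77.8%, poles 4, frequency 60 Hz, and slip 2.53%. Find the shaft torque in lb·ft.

22.4 lb·ft

P_in = √3·V·I·cosφ = 1.732 × 208 × 24.1 × 0.827 = 7180 W
P_out = η·P_in = 0.778 × 7180 = 5586 W
n_s = 120×60/4 = 1800 rpm; n = 1800×(1−0.0253) = 1754 rpm
ω = 2π×1754/60 = 183.7 rad/s
τ = P_out/ω = 5586/183.7 = 30.41 N·m
In lb·ft: 30.41/1.356 = 22.4 lb·ft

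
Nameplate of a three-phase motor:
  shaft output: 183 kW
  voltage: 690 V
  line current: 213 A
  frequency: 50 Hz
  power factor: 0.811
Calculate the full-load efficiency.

88.6 %

P_out = 183 kW = 183000 W
P_in = √3·V_L·I_L·cosφ = 1.732 × 690 × 213 × 0.811 = 206442 W
η = P_out / P_in = 183000 / 206442 = 0.886 = 88.6%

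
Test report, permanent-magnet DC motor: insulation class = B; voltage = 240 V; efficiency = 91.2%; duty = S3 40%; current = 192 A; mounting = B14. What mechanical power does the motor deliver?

42 kW

P_in = V·I = 240 × 192 = 46080 W
P_out = η·P_in = 0.912 × 46080 = 42025 W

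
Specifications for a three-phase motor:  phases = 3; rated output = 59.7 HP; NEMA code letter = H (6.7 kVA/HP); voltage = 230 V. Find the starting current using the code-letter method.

S_LR = 6.7 × 59.7 = 399.99 kVA
I_LR = S_LR/(√3·V_L) = 399990/(1.732×230) = 1000 A

1000 A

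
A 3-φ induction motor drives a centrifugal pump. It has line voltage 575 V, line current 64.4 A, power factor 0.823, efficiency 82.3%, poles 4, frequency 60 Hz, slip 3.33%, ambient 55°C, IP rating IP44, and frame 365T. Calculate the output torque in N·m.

238 N·m

P_in = √3·V·I·cosφ = 1.732 × 575 × 64.4 × 0.823 = 52784 W
P_out = η·P_in = 0.823 × 52784 = 43441 W
n_s = 120×60/4 = 1800 rpm; n = 1800×(1−0.0333) = 1740 rpm
ω = 2π×1740/60 = 182.2 rad/s
τ = P_out/ω = 43441/182.2 = 238 N·m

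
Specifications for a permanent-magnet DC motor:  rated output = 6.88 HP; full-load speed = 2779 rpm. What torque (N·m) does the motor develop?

17.6 N·m

P_out = 6.88 × 746 = 5132 W
ω = 2π × 2779/60 = 291 rad/s
τ = P_out/ω = 5132/291 = 17.6 N·m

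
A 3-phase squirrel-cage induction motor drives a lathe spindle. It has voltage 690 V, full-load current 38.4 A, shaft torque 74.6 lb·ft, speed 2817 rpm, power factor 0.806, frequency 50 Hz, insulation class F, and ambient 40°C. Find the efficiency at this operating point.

80.7 %

τ = 74.6 lb·ft × 1.356 = 101.2 N·m
ω = 2π × 2817/60 = 295 rad/s; P_out = τω = 101.2 × 295 = 29854 W
P_in = √3·V_L·I_L·cosφ = 1.732 × 690 × 38.4 × 0.806 = 36988 W
η = P_out / P_in = 29854 / 36988 = 0.807 = 80.7%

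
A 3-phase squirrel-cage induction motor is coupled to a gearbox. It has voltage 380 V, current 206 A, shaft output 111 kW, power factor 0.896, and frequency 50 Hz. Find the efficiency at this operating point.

91.4 %

P_out = 111 kW = 111000 W
P_in = √3·V_L·I_L·cosφ = 1.732 × 380 × 206 × 0.896 = 121481 W
η = P_out / P_in = 111000 / 121481 = 0.914 = 91.4%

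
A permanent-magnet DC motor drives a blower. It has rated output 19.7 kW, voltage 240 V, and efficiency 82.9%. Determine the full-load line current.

P_out = 19.7 kW = 19700 W
P_in = P_out / η = 19700 / 0.829 = 23764 W
I = P_in / V = 23764 / 240 = 99 A

99 A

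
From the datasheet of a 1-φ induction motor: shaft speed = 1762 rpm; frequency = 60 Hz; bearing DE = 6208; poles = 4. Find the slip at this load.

n_s = 120f/p = 120×60/4 = 1800 rpm
s = (n_s − n)/n_s = (1800 − 1762)/1800 = 0.0211

2.1 %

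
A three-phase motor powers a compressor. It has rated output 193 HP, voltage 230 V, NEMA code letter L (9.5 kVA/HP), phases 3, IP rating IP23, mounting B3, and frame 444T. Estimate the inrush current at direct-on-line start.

S_LR = 9.5 × 193 = 1833.5 kVA
I_LR = S_LR/(√3·V_L) = 1833500/(1.732×230) = 4600 A

4600 A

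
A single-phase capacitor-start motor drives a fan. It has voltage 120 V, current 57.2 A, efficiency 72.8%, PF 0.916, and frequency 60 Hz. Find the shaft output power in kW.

P_in = V·I·cosφ = 120 × 57.2 × 0.916 = 6287 W
P_out = η·P_in = 0.728 × 6287 = 4577 W

4.58 kW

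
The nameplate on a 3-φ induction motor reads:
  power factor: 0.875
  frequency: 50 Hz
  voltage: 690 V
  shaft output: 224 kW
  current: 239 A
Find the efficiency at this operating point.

P_out = 224 kW = 224000 W
P_in = √3·V_L·I_L·cosφ = 1.732 × 690 × 239 × 0.875 = 249921 W
η = P_out / P_in = 224000 / 249921 = 0.896 = 89.6%

89.6 %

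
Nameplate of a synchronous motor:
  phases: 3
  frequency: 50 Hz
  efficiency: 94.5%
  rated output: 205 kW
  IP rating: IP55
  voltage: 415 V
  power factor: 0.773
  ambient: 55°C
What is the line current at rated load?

390 A

P_out = 205 kW = 205000 W
P_in = P_out / η = 205000 / 0.945 = 216931 W
I_L = P_in / (√3·V_L·cosφ) = 216931 / (1.732 × 415 × 0.773) = 390 A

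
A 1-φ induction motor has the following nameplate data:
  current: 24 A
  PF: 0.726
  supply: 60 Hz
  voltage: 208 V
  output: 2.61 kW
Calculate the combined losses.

1.01 kW

P_in = V·I·cosφ = 208×24×0.726 = 3624 W
P_out = 2610 W
Losses = P_in − P_out = 3624 − 2610 = 1014 W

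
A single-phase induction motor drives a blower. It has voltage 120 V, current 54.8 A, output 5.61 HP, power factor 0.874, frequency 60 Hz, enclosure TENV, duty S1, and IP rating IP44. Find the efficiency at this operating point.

72.8 %

P_out = 5.61 × 746 = 4185 W
P_in = V·I·cosφ = 120 × 54.8 × 0.874 = 5747 W
η = P_out / P_in = 4185 / 5747 = 0.728 = 72.8%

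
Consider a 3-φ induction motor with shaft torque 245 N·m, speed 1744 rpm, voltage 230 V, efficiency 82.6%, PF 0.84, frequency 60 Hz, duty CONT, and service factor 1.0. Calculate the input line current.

ω = 2π×1744/60 = 182.6 rad/s; P_out = τω = 245 × 182.6 = 44737 W
P_in = P_out / η = 44737 / 0.826 = 54161 W
I_L = P_in / (√3·V_L·cosφ) = 54161 / (1.732 × 230 × 0.84) = 162 A

162 A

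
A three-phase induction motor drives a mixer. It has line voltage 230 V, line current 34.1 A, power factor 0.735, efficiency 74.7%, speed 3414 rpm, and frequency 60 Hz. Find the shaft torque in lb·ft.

P_in = √3·V·I·cosφ = 1.732 × 230 × 34.1 × 0.735 = 9984 W
P_out = η·P_in = 0.747 × 9984 = 7458 W
n = 3414 rpm
ω = 2π×3414/60 = 357.5 rad/s
τ = P_out/ω = 7458/357.5 = 20.86 N·m
In lb·ft: 20.86/1.356 = 15.4 lb·ft

15.4 lb·ft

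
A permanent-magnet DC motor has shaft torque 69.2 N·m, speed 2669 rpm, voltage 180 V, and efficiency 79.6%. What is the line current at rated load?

ω = 2π×2669/60 = 279.5 rad/s; P_out = τω = 69.2 × 279.5 = 19341 W
P_in = P_out / η = 19341 / 0.796 = 24298 W
I = P_in / V = 24298 / 180 = 135 A

135 A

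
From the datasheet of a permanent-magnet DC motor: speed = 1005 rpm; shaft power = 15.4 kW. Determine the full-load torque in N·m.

146 N·m

ω = 2π × 1005/60 = 105.2 rad/s
τ = P/ω = 15400/105.2 = 146 N·m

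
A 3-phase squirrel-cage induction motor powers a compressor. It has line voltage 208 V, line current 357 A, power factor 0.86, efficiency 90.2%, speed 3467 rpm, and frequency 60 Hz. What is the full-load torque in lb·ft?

P_in = √3·V·I·cosφ = 1.732 × 208 × 357 × 0.86 = 110606 W
P_out = η·P_in = 0.902 × 110606 = 99767 W
n = 3467 rpm
ω = 2π×3467/60 = 363.1 rad/s
τ = P_out/ω = 99767/363.1 = 274.8 N·m
In lb·ft: 274.8/1.356 = 203 lb·ft

203 lb·ft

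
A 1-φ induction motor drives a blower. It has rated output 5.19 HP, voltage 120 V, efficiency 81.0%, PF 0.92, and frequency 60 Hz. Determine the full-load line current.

P_out = 5.19 × 746 = 3872 W
P_in = P_out / η = 3872 / 0.810 = 4780 W
I = P_in / (V·cosφ) = 4780 / (120 × 0.92) = 43.3 A

43.3 A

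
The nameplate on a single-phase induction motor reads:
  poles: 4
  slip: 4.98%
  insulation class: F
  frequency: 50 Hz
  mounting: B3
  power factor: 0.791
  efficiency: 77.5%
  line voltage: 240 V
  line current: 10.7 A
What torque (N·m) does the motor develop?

10.5 N·m

P_in = V·I·cosφ = 240 × 10.7 × 0.791 = 2031 W
P_out = η·P_in = 0.775 × 2031 = 1574 W
n_s = 120×50/4 = 1500 rpm; n = 1500×(1−0.0498) = 1425 rpm
ω = 2π×1425/60 = 149.2 rad/s
τ = P_out/ω = 1574/149.2 = 10.5 N·m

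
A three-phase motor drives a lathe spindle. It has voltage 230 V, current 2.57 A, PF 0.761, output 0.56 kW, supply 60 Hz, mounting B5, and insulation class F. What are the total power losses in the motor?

219 W

P_in = √3·V·I·cosφ = 1.732×230×2.57×0.761 = 779 W
P_out = 560 W
Losses = P_in − P_out = 779 − 560 = 219 W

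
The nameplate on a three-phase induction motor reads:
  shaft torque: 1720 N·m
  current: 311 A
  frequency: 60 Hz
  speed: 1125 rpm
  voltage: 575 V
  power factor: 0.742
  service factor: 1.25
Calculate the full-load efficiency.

88.2 %

ω = 2π × 1125/60 = 117.8 rad/s; P_out = τω = 1720 × 117.8 = 202616 W
P_in = √3·V_L·I_L·cosφ = 1.732 × 575 × 311 × 0.742 = 229816 W
η = P_out / P_in = 202616 / 229816 = 0.882 = 88.2%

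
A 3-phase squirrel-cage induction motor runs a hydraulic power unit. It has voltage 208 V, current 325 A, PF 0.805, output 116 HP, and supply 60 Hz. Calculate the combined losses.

7.72 kW

P_in = √3·V·I·cosφ = 1.732×208×325×0.805 = 94252 W
P_out = 116×746 = 86536 W
Losses = P_in − P_out = 94252 − 86536 = 7716 W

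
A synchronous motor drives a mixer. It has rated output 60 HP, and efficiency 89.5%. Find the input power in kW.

50 kW

P_out = 60 × 746 = 44760 W
P_in = P_out/η = 44760/0.895 = 50011 W = 50 kW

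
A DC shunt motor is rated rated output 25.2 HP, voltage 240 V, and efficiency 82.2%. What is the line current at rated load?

P_out = 25.2 × 746 = 18799 W
P_in = P_out / η = 18799 / 0.822 = 22870 W
I = P_in / V = 22870 / 240 = 95.3 A

95.3 A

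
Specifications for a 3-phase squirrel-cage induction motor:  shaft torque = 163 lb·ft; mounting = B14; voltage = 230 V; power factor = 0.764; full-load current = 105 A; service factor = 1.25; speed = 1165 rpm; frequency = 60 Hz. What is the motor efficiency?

τ = 163 lb·ft × 1.356 = 221 N·m
ω = 2π × 1165/60 = 122 rad/s; P_out = τω = 221 × 122 = 26962 W
P_in = √3·V_L·I_L·cosφ = 1.732 × 230 × 105 × 0.764 = 31956 W
η = P_out / P_in = 26962 / 31956 = 0.844 = 84.4%

84.4 %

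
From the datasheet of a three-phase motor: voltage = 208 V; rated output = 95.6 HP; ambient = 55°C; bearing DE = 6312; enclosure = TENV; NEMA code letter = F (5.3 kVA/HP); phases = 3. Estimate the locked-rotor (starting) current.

S_LR = 5.3 × 95.6 = 506.68 kVA
I_LR = S_LR/(√3·V_L) = 506680/(1.732×208) = 1410 A

1410 A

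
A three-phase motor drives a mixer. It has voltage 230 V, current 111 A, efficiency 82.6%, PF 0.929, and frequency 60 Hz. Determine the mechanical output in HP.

P_in = √3·V·I·cosφ = 1.732 × 230 × 111 × 0.929 = 41078 W
P_out = η·P_in = 0.826 × 41078 = 33930 W
= 33930/746 = 45.5 HP

45.5 HP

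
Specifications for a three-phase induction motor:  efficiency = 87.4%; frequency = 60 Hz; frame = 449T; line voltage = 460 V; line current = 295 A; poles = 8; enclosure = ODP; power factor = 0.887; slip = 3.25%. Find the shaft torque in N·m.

2000 N·m

P_in = √3·V·I·cosφ = 1.732 × 460 × 295 × 0.887 = 208474 W
P_out = η·P_in = 0.874 × 208474 = 182206 W
n_s = 120×60/8 = 900 rpm; n = 900×(1−0.0325) = 871 rpm
ω = 2π×871/60 = 91.21 rad/s
τ = P_out/ω = 182206/91.21 = 2000 N·m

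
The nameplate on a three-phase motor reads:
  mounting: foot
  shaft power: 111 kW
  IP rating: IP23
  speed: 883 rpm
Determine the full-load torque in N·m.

ω = 2π × 883/60 = 92.47 rad/s
τ = P/ω = 111000/92.47 = 1200 N·m

1200 N·m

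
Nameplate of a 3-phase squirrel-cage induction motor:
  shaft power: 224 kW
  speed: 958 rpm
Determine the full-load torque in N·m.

ω = 2π × 958/60 = 100.3 rad/s
τ = P/ω = 224000/100.3 = 2230 N·m

2230 N·m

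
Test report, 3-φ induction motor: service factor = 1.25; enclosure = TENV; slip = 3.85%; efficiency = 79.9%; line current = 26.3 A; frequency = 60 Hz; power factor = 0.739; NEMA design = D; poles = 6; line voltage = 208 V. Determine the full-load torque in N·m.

P_in = √3·V·I·cosφ = 1.732 × 208 × 26.3 × 0.739 = 7002 W
P_out = η·P_in = 0.799 × 7002 = 5595 W
n_s = 120×60/6 = 1200 rpm; n = 1200×(1−0.0385) = 1154 rpm
ω = 2π×1154/60 = 120.8 rad/s
τ = P_out/ω = 5595/120.8 = 46.3 N·m

46.3 N·m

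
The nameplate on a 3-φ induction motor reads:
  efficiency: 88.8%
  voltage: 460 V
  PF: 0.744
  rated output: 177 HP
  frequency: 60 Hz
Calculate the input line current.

251 A

P_out = 177 × 746 = 132042 W
P_in = P_out / η = 132042 / 0.888 = 148696 W
I_L = P_in / (√3·V_L·cosφ) = 148696 / (1.732 × 460 × 0.744) = 251 A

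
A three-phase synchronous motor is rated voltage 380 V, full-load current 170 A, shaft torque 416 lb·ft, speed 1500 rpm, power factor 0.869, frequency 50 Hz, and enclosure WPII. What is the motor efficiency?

τ = 416 lb·ft × 1.356 = 564.1 N·m
ω = 2π × 1500/60 = 157.1 rad/s; P_out = τω = 564.1 × 157.1 = 88620 W
P_in = √3·V_L·I_L·cosφ = 1.732 × 380 × 170 × 0.869 = 97230 W
η = P_out / P_in = 88620 / 97230 = 0.911 = 91.1%

91.1 %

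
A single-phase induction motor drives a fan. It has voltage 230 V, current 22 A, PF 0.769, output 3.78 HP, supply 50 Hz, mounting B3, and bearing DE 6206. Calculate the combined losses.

1070 W

P_in = V·I·cosφ = 230×22×0.769 = 3891 W
P_out = 3.78×746 = 2820 W
Losses = P_in − P_out = 3891 − 2820 = 1071 W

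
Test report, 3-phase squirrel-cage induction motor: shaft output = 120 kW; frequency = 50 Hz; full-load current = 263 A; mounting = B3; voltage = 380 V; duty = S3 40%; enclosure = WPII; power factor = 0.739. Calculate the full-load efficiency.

93.8 %

P_out = 120 kW = 120000 W
P_in = √3·V_L·I_L·cosφ = 1.732 × 380 × 263 × 0.739 = 127918 W
η = P_out / P_in = 120000 / 127918 = 0.938 = 93.8%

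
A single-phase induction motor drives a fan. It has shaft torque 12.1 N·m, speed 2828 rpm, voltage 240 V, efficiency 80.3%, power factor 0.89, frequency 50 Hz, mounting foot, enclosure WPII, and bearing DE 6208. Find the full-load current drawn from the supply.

ω = 2π×2828/60 = 296.1 rad/s; P_out = τω = 12.1 × 296.1 = 3583 W
P_in = P_out / η = 3583 / 0.803 = 4462 W
I = P_in / (V·cosφ) = 4462 / (240 × 0.89) = 20.9 A

20.9 A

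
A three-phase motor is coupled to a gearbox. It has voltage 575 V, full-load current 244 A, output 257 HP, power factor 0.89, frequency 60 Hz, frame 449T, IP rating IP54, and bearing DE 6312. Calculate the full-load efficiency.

88.6 %

P_out = 257 × 746 = 191722 W
P_in = √3·V_L·I_L·cosφ = 1.732 × 575 × 244 × 0.89 = 216270 W
η = P_out / P_in = 191722 / 216270 = 0.886 = 88.6%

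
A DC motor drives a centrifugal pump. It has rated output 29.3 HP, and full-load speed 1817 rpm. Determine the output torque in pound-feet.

P_out = 29.3 × 746 = 21858 W
ω = 2π × 1817/60 = 190.3 rad/s
τ = P_out/ω = 21858/190.3 = 114.9 N·m
In lb·ft: 114.9/1.356 = 84.7 lb·ft

84.7 lb·ft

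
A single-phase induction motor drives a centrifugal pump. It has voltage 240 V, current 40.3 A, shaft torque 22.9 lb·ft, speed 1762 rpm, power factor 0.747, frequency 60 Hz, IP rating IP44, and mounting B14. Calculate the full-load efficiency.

τ = 22.9 lb·ft × 1.356 = 31.05 N·m
ω = 2π × 1762/60 = 184.5 rad/s; P_out = τω = 31.05 × 184.5 = 5729 W
P_in = V·I·cosφ = 240 × 40.3 × 0.747 = 7225 W
η = P_out / P_in = 5729 / 7225 = 0.793 = 79.3%

79.3 %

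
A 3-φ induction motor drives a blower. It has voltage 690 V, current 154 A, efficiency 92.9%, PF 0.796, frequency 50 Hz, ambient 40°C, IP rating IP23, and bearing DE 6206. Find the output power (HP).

182 HP

P_in = √3·V·I·cosφ = 1.732 × 690 × 154 × 0.796 = 146498 W
P_out = η·P_in = 0.929 × 146498 = 136097 W
= 136097/746 = 182 HP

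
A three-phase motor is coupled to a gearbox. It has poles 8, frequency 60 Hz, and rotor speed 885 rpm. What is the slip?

1.67 %

n_s = 120f/p = 120×60/8 = 900 rpm
s = (n_s − n)/n_s = (900 − 885)/900 = 0.0167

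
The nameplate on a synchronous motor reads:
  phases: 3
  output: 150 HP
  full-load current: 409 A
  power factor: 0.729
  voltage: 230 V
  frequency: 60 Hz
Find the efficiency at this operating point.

P_out = 150 × 746 = 111900 W
P_in = √3·V_L·I_L·cosφ = 1.732 × 230 × 409 × 0.729 = 118775 W
η = P_out / P_in = 111900 / 118775 = 0.942 = 94.2%

94.2 %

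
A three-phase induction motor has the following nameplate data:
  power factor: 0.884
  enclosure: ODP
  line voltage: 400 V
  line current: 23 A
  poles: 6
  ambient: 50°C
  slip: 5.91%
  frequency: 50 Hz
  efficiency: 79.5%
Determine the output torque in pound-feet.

83.8 lb·ft

P_in = √3·V·I·cosφ = 1.732 × 400 × 23 × 0.884 = 14086 W
P_out = η·P_in = 0.795 × 14086 = 11198 W
n_s = 120×50/6 = 1000 rpm; n = 1000×(1−0.0591) = 941 rpm
ω = 2π×941/60 = 98.54 rad/s
τ = P_out/ω = 11198/98.54 = 113.6 N·m
In lb·ft: 113.6/1.356 = 83.8 lb·ft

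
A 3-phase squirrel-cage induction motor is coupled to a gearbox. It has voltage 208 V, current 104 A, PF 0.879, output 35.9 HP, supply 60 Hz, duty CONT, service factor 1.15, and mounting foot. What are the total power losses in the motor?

P_in = √3·V·I·cosφ = 1.732×208×104×0.879 = 32933 W
P_out = 35.9×746 = 26781 W
Losses = P_in − P_out = 32933 − 26781 = 6152 W

6.15 kW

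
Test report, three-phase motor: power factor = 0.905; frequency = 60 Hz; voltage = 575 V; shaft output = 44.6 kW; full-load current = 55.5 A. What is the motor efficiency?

P_out = 44.6 kW = 44600 W
P_in = √3·V_L·I_L·cosφ = 1.732 × 575 × 55.5 × 0.905 = 50022 W
η = P_out / P_in = 44600 / 50022 = 0.892 = 89.2%

89.2 %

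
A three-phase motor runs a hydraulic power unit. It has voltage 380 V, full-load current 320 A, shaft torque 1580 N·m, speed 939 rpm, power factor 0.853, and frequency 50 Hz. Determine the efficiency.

86.5 %

ω = 2π × 939/60 = 98.33 rad/s; P_out = τω = 1580 × 98.33 = 155361 W
P_in = √3·V_L·I_L·cosφ = 1.732 × 380 × 320 × 0.853 = 179651 W
η = P_out / P_in = 155361 / 179651 = 0.865 = 86.5%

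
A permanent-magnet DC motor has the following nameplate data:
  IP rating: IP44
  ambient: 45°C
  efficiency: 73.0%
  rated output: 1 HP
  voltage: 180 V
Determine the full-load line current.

5.68 A

P_out = 1 × 746 = 746 W
P_in = P_out / η = 746 / 0.730 = 1022 W
I = P_in / V = 1022 / 180 = 5.68 A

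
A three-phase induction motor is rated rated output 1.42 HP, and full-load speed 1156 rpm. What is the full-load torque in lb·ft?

6.45 lb·ft

P_out = 1.42 × 746 = 1059 W
ω = 2π × 1156/60 = 121.1 rad/s
τ = P_out/ω = 1059/121.1 = 8.745 N·m
In lb·ft: 8.745/1.356 = 6.45 lb·ft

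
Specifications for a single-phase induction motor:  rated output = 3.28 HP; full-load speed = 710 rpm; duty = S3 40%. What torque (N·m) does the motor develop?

P_out = 3.28 × 746 = 2447 W
ω = 2π × 710/60 = 74.35 rad/s
τ = P_out/ω = 2447/74.35 = 32.9 N·m

32.9 N·m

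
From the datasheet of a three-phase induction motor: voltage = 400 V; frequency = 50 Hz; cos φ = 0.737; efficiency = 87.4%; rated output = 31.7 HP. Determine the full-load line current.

P_out = 31.7 × 746 = 23648 W
P_in = P_out / η = 23648 / 0.874 = 27057 W
I_L = P_in / (√3·V_L·cosφ) = 27057 / (1.732 × 400 × 0.737) = 53 A

53 A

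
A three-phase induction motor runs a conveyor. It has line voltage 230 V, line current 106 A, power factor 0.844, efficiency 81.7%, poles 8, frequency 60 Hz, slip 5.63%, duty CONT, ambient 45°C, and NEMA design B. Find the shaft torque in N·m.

327 N·m

P_in = √3·V·I·cosφ = 1.732 × 230 × 106 × 0.844 = 35639 W
P_out = η·P_in = 0.817 × 35639 = 29117 W
n_s = 120×60/8 = 900 rpm; n = 900×(1−0.0563) = 849 rpm
ω = 2π×849/60 = 88.91 rad/s
τ = P_out/ω = 29117/88.91 = 327 N·m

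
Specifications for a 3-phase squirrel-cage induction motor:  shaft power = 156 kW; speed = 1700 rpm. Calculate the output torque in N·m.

876 N·m

ω = 2π × 1700/60 = 178 rad/s
τ = P/ω = 156000/178 = 876 N·m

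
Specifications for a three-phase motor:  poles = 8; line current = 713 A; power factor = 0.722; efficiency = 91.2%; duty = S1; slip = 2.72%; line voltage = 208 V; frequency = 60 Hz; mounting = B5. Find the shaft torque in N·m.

1840 N·m

P_in = √3·V·I·cosφ = 1.732 × 208 × 713 × 0.722 = 185455 W
P_out = η·P_in = 0.912 × 185455 = 169135 W
n_s = 120×60/8 = 900 rpm; n = 900×(1−0.0272) = 876 rpm
ω = 2π×876/60 = 91.73 rad/s
τ = P_out/ω = 169135/91.73 = 1840 N·m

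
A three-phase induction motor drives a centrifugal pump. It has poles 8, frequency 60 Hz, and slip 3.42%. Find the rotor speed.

n_s = 120f/p = 120×60/8 = 900 rpm
n = n_s(1 − s) = 900 × (1 − 0.0342) = 869 rpm

869 rpm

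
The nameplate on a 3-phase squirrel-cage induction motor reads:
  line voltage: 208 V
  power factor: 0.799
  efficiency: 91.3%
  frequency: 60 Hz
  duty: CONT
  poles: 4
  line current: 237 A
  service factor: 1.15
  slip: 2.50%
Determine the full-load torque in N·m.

P_in = √3·V·I·cosφ = 1.732 × 208 × 237 × 0.799 = 68219 W
P_out = η·P_in = 0.913 × 68219 = 62284 W
n_s = 120×60/4 = 1800 rpm; n = 1800×(1−0.025) = 1755 rpm
ω = 2π×1755/60 = 183.8 rad/s
τ = P_out/ω = 62284/183.8 = 339 N·m

339 N·m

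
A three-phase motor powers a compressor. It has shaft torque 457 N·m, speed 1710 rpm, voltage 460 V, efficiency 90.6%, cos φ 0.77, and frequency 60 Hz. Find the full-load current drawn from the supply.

147 A

ω = 2π×1710/60 = 179.1 rad/s; P_out = τω = 457 × 179.1 = 81849 W
P_in = P_out / η = 81849 / 0.906 = 90341 W
I_L = P_in / (√3·V_L·cosφ) = 90341 / (1.732 × 460 × 0.77) = 147 A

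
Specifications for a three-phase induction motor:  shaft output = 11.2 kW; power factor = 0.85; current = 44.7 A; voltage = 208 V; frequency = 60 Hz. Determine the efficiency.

P_out = 11.2 kW = 11200 W
P_in = √3·V_L·I_L·cosφ = 1.732 × 208 × 44.7 × 0.85 = 13688 W
η = P_out / P_in = 11200 / 13688 = 0.818 = 81.8%

81.8 %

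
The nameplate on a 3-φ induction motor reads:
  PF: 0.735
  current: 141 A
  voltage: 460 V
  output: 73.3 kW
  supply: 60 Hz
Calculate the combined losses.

9270 W

P_in = √3·V·I·cosφ = 1.732×460×141×0.735 = 82568 W
P_out = 73300 W
Losses = P_in − P_out = 82568 − 73300 = 9268 W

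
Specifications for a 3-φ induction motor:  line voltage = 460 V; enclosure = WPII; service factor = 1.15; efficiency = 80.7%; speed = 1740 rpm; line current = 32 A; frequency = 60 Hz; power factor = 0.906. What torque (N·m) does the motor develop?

P_in = √3·V·I·cosφ = 1.732 × 460 × 32 × 0.906 = 23099 W
P_out = η·P_in = 0.807 × 23099 = 18641 W
n = 1740 rpm
ω = 2π×1740/60 = 182.2 rad/s
τ = P_out/ω = 18641/182.2 = 102 N·m

102 N·m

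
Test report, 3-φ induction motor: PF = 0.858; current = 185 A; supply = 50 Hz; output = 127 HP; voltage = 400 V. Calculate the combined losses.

15.2 kW

P_in = √3·V·I·cosφ = 1.732×400×185×0.858 = 109968 W
P_out = 127×746 = 94742 W
Losses = P_in − P_out = 109968 − 94742 = 15226 W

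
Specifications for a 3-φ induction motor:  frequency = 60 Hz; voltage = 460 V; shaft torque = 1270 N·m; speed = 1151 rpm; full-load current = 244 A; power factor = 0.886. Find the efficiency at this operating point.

ω = 2π × 1151/60 = 120.5 rad/s; P_out = τω = 1270 × 120.5 = 153035 W
P_in = √3·V_L·I_L·cosφ = 1.732 × 460 × 244 × 0.886 = 172238 W
η = P_out / P_in = 153035 / 172238 = 0.889 = 88.9%

88.9 %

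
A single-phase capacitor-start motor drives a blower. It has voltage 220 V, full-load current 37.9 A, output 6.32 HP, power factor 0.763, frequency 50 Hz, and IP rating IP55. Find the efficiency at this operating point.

74.1 %

P_out = 6.32 × 746 = 4715 W
P_in = V·I·cosφ = 220 × 37.9 × 0.763 = 6362 W
η = P_out / P_in = 4715 / 6362 = 0.741 = 74.1%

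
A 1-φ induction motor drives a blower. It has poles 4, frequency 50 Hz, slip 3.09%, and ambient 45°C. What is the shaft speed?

1454 rpm

n_s = 120f/p = 120×50/4 = 1500 rpm
n = n_s(1 − s) = 1500 × (1 − 0.0309) = 1454 rpm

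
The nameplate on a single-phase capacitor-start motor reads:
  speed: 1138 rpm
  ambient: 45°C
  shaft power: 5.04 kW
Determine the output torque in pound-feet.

ω = 2π × 1138/60 = 119.2 rad/s
τ = P/ω = 5040/119.2 = 42.28 N·m
In lb·ft: 42.28/1.356 = 31.2 lb·ft

31.2 lb·ft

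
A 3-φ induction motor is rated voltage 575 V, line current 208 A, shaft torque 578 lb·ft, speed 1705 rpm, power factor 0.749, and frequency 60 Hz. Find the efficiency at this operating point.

τ = 578 lb·ft × 1.356 = 783.8 N·m
ω = 2π × 1705/60 = 178.5 rad/s; P_out = τω = 783.8 × 178.5 = 139908 W
P_in = √3·V_L·I_L·cosφ = 1.732 × 575 × 208 × 0.749 = 155153 W
η = P_out / P_in = 139908 / 155153 = 0.902 = 90.2%

90.2 %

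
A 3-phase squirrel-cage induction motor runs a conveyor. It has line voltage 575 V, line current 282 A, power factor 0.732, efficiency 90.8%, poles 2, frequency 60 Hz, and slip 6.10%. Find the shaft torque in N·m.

527 N·m

P_in = √3·V·I·cosφ = 1.732 × 575 × 282 × 0.732 = 205578 W
P_out = η·P_in = 0.908 × 205578 = 186665 W
n_s = 120×60/2 = 3600 rpm; n = 3600×(1−0.061) = 3380 rpm
ω = 2π×3380/60 = 354 rad/s
τ = P_out/ω = 186665/354 = 527 N·m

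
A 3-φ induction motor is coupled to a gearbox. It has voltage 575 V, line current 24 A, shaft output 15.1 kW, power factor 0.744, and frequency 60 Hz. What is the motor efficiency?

84.9 %

P_out = 15.1 kW = 15100 W
P_in = √3·V_L·I_L·cosφ = 1.732 × 575 × 24 × 0.744 = 17783 W
η = P_out / P_in = 15100 / 17783 = 0.849 = 84.9%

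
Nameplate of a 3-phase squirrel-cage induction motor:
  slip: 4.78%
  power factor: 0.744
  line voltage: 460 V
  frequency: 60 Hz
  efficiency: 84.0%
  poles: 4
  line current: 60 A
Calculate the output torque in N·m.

P_in = √3·V·I·cosφ = 1.732 × 460 × 60 × 0.744 = 35566 W
P_out = η·P_in = 0.84 × 35566 = 29875 W
n_s = 120×60/4 = 1800 rpm; n = 1800×(1−0.0478) = 1714 rpm
ω = 2π×1714/60 = 179.5 rad/s
τ = P_out/ω = 29875/179.5 = 166 N·m

166 N·m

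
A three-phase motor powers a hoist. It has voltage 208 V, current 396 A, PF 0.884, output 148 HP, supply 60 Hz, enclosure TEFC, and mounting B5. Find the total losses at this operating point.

P_in = √3·V·I·cosφ = 1.732×208×396×0.884 = 126113 W
P_out = 148×746 = 110408 W
Losses = P_in − P_out = 126113 − 110408 = 15705 W

15.7 kW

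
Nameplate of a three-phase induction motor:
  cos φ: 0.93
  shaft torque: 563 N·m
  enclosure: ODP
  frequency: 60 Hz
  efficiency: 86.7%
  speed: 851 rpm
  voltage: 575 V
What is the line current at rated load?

62.5 A

ω = 2π×851/60 = 89.12 rad/s; P_out = τω = 563 × 89.12 = 50175 W
P_in = P_out / η = 50175 / 0.867 = 57872 W
I_L = P_in / (√3·V_L·cosφ) = 57872 / (1.732 × 575 × 0.93) = 62.5 A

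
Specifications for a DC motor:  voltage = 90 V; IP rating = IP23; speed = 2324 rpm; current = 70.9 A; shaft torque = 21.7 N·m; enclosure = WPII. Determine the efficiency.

ω = 2π × 2324/60 = 243.4 rad/s; P_out = τω = 21.7 × 243.4 = 5282 W
P_in = V·I = 90 × 70.9 = 6381 W
η = P_out / P_in = 5282 / 6381 = 0.828 = 82.8%

82.8 %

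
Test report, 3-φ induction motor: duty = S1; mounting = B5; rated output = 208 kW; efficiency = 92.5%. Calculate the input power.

P_out = 208000 W
P_in = P_out/η = 208000/0.925 = 224865 W = 225 kW

225 kW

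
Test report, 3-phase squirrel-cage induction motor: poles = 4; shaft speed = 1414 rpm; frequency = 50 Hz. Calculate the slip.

5.7 %

n_s = 120f/p = 120×50/4 = 1500 rpm
s = (n_s − n)/n_s = (1500 − 1414)/1500 = 0.0573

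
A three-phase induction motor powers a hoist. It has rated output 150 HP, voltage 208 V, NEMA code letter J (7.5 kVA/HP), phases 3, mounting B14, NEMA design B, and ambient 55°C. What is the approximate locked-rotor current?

3120 A

S_LR = 7.5 × 150 = 1125 kVA
I_LR = S_LR/(√3·V_L) = 1125000/(1.732×208) = 3120 A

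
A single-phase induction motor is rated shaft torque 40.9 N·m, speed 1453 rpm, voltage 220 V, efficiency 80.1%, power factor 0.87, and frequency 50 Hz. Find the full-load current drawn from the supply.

40.6 A

ω = 2π×1453/60 = 152.2 rad/s; P_out = τω = 40.9 × 152.2 = 6225 W
P_in = P_out / η = 6225 / 0.801 = 7772 W
I = P_in / (V·cosφ) = 7772 / (220 × 0.87) = 40.6 A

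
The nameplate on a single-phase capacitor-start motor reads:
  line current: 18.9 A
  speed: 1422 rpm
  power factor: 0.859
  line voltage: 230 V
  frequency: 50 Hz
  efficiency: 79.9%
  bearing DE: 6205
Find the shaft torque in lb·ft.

14.8 lb·ft

P_in = V·I·cosφ = 230 × 18.9 × 0.859 = 3734 W
P_out = η·P_in = 0.799 × 3734 = 2983 W
n = 1422 rpm
ω = 2π×1422/60 = 148.9 rad/s
τ = P_out/ω = 2983/148.9 = 20.03 N·m
In lb·ft: 20.03/1.356 = 14.8 lb·ft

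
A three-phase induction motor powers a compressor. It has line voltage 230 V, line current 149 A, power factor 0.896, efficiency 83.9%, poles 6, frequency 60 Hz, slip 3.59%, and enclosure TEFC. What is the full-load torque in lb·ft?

P_in = √3·V·I·cosφ = 1.732 × 230 × 149 × 0.896 = 53183 W
P_out = η·P_in = 0.839 × 53183 = 44621 W
n_s = 120×60/6 = 1200 rpm; n = 1200×(1−0.0359) = 1157 rpm
ω = 2π×1157/60 = 121.2 rad/s
τ = P_out/ω = 44621/121.2 = 368.2 N·m
In lb·ft: 368.2/1.356 = 272 lb·ft

272 lb·ft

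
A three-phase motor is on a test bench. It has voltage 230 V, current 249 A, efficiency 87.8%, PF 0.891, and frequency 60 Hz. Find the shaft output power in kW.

77.6 kW

P_in = √3·V·I·cosφ = 1.732 × 230 × 249 × 0.891 = 88380 W
P_out = η·P_in = 0.878 × 88380 = 77598 W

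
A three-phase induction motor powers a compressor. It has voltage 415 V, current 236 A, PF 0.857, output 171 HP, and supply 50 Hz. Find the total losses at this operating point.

P_in = √3·V·I·cosφ = 1.732×415×236×0.857 = 145375 W
P_out = 171×746 = 127566 W
Losses = P_in − P_out = 145375 − 127566 = 17809 W

17.8 kW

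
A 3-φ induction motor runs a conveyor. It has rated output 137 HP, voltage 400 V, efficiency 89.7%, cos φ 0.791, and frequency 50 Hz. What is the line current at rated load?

P_out = 137 × 746 = 102202 W
P_in = P_out / η = 102202 / 0.897 = 113938 W
I_L = P_in / (√3·V_L·cosφ) = 113938 / (1.732 × 400 × 0.791) = 208 A

208 A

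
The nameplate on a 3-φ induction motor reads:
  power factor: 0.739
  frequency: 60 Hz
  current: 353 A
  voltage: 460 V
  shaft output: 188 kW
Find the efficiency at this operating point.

90.5 %

P_out = 188 kW = 188000 W
P_in = √3·V_L·I_L·cosφ = 1.732 × 460 × 353 × 0.739 = 207838 W
η = P_out / P_in = 188000 / 207838 = 0.905 = 90.5%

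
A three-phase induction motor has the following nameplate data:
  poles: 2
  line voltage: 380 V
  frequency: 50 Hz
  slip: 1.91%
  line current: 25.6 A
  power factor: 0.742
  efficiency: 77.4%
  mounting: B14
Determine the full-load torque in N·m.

P_in = √3·V·I·cosφ = 1.732 × 380 × 25.6 × 0.742 = 12502 W
P_out = η·P_in = 0.774 × 12502 = 9677 W
n_s = 120×50/2 = 3000 rpm; n = 3000×(1−0.0191) = 2943 rpm
ω = 2π×2943/60 = 308.2 rad/s
τ = P_out/ω = 9677/308.2 = 31.4 N·m

31.4 N·m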